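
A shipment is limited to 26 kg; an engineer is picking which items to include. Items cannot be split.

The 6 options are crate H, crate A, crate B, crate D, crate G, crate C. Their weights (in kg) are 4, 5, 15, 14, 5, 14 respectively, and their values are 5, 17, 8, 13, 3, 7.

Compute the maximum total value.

This is a 0-1 knapsack instance.
Take crate H, crate A, and crate D: weight 4 + 5 + 14 = 23 ≤ 26, value 5 + 17 + 13 = 35.
No other feasible combination does better.

35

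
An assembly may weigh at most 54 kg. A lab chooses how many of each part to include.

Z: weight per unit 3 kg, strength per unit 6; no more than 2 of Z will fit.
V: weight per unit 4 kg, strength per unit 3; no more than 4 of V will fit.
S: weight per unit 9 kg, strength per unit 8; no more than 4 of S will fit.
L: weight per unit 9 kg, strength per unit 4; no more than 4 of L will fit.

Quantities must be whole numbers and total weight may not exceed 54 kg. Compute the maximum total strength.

53

Take 2×Z, 3×V, and 4×S: weight 54 ≤ 54, strength 2·6 + 3·3 + 4·8 = 53.
Z has the best ratio (6/3) and is taken to its limit of 2; remaining capacity is filled optimally with the others.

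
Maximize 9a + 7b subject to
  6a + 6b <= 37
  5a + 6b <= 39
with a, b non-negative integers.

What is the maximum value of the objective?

(a,b)=(6,0): 6·6+6·0=36≤37, 5·6+6·0=30≤39, objective 54.
(a,b)=(5,1): 6·5+6·1=36≤37, 5·5+6·1=31≤39, objective 52.
(a,b)=(5,0): 6·5+6·0=30≤37, 5·5+6·0=25≤39, objective 45.
Maximum is 54 at (a,b)=(6,0).

54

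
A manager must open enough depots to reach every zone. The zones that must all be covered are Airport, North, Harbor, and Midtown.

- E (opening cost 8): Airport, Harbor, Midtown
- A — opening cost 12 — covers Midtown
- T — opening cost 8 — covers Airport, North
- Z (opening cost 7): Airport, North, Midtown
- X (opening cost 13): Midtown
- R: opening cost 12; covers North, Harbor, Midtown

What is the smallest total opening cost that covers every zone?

15

Choose E and Z: together they cover Airport, North, Harbor, Midtown — every zone.
Total opening cost: 8 + 7 = 15.
No cover costs less than 15.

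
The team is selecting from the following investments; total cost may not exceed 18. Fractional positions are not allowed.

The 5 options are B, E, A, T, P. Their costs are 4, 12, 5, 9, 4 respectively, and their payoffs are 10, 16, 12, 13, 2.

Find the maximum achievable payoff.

35

E + A: cost 12 + 5 = 17 ≤ 18, payoff 16 + 12 = 28.
B + A + T: cost 4 + 5 + 9 = 18 ≤ 18, payoff 10 + 12 + 13 = 35.
A + T + P: cost 5 + 9 + 4 = 18 ≤ 18, payoff 12 + 13 + 2 = 27.
Best is B, A, and T with total payoff 35.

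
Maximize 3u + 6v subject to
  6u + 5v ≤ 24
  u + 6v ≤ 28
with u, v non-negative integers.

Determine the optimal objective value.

(u,v)=(0,4): 6·0+5·4=20≤24, 1·0+6·4=24≤28, objective 24.
(u,v)=(1,3): 6·1+5·3=21≤24, 1·1+6·3=19≤28, objective 21.
(u,v)=(0,3): 6·0+5·3=15≤24, 1·0+6·3=18≤28, objective 18.
Maximum is 24 at (u,v)=(0,4).

24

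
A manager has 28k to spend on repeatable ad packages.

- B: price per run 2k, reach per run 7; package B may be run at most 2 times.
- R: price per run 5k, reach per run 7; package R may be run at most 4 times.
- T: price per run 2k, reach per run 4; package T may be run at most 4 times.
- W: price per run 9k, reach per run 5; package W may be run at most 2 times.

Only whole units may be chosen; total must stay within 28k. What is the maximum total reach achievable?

51

This is a bounded integer knapsack.
2×B, 4×R, and 2×T: price 28 ≤ 28, reach 2·7 + 4·7 + 2·4 = 50.
2×B, 3×R, and 4×T: price 27 ≤ 28, reach 2·7 + 3·7 + 4·4 = 51.
Best is 51.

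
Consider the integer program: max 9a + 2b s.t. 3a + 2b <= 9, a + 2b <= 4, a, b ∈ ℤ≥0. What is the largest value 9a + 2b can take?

27

(a,b)=(3,0) is feasible, giving 27.
(a,b)=(2,1) is feasible, giving 20.
(a,b)=(2,0) is feasible, giving 18.
No feasible integer point exceeds 27.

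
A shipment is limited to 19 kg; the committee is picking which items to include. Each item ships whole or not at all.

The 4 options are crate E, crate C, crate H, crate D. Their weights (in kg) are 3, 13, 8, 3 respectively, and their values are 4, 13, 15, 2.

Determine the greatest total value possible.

Take crate E, crate H, and crate D: weight 3 + 8 + 3 = 14 ≤ 19, value 4 + 15 + 2 = 21.
No other feasible combination does better.

21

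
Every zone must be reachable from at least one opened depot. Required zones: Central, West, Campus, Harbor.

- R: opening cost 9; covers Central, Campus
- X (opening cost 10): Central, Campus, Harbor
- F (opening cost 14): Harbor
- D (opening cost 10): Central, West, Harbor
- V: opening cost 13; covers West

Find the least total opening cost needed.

19

This is a weighted set-cover instance.
Choose R and D: together they cover Central, West, Campus, Harbor — every zone.
Total opening cost: 9 + 10 = 19.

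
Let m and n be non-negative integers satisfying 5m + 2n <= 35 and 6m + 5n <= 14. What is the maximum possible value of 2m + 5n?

10

(m,n)=(0,2) is feasible, giving 10.
(m,n)=(1,1) is feasible, giving 7.
(m,n)=(0,1) is feasible, giving 5.
The best lattice point is (0,2), giving 10.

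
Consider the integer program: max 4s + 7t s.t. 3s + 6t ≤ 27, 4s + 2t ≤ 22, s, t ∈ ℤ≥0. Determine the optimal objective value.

(s,t)=(3,3): 3·3+6·3=27≤27, 4·3+2·3=18≤22, objective 33.
(s,t)=(4,2): 3·4+6·2=24≤27, 4·4+2·2=20≤22, objective 30.
(s,t)=(2,3): 3·2+6·3=24≤27, 4·2+2·3=14≤22, objective 29.
No feasible integer point exceeds 33.

33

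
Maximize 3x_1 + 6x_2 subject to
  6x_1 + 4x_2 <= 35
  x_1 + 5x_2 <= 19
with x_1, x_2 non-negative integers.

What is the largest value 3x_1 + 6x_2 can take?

27

(x_1,x_2)=(3,3): 6·3+4·3=30≤35, 1·3+5·3=18≤19, objective 27.
(x_1,x_2)=(4,2): 6·4+4·2=32≤35, 1·4+5·2=14≤19, objective 24.
(x_1,x_2)=(2,3): 6·2+4·3=24≤35, 1·2+5·3=17≤19, objective 24.
Maximum is 27 at (x_1,x_2)=(3,3).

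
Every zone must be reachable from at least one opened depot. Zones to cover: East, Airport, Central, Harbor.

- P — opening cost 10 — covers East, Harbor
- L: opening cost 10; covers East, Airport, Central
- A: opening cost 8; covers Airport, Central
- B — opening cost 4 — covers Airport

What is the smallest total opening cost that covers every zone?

18

The greedy cost-per-new-zone heuristic would pick L and P for 20, but a cheaper cover exists.
Choose P and A: together they cover East, Airport, Central, Harbor — every zone.
Total opening cost: 10 + 8 = 18.
No cover costs less than 18.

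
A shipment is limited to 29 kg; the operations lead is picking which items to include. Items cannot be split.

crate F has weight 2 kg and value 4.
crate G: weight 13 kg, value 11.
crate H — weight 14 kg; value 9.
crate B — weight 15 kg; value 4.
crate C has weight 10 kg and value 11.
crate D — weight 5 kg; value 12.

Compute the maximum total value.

This is a 0-1 knapsack instance.
Allowing fractional choices, the relaxed optimum would be about 37.2, but items are indivisible.
crate H + crate C + crate D: weight 14 + 10 + 5 = 29 ≤ 29, value 9 + 11 + 12 = 32.
crate G + crate C + crate D: weight 13 + 10 + 5 = 28 ≤ 29, value 11 + 11 + 12 = 34.
crate F + crate C + crate D: weight 2 + 10 + 5 = 17 ≤ 29, value 4 + 11 + 12 = 27.
Best is crate G, crate C, and crate D with total value 34.

34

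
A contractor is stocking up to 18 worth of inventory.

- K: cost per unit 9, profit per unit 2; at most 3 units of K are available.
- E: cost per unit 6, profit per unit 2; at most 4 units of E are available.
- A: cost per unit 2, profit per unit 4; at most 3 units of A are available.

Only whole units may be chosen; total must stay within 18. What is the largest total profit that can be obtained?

16

Take 2×E and 3×A: cost 18 ≤ 18, profit 2·2 + 3·4 = 16.
A has the best ratio (4/2) and is taken to its limit of 3; remaining capacity is filled optimally with the others.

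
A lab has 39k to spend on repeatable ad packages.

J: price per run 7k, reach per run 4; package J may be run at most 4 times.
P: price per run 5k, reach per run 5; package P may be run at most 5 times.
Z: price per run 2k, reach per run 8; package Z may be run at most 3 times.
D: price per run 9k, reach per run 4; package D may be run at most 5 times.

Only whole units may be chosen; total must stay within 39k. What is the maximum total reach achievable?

53

This is a bounded integer knapsack.
5×P and 3×Z: price 31 ≤ 39, reach 5·5 + 3·8 = 49.
1×J, 5×P, and 3×Z: price 38 ≤ 39, reach 1·4 + 5·5 + 3·8 = 53.
Best is 53.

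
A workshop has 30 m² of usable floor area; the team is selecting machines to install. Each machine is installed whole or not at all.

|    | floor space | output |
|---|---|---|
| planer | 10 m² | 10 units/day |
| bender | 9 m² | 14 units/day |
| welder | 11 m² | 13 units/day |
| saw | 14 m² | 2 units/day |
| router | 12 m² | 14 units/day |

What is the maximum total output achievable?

Allowing fractional choices, the relaxed optimum would be about 38.7, but machines are indivisible.
bender + router: floor space 9 + 12 = 21 ≤ 30, output 14 + 14 = 28.
planer + bender + welder: floor space 10 + 9 + 11 = 30 ≤ 30, output 10 + 14 + 13 = 37.
Best is planer, bender, and welder with total output 37.

37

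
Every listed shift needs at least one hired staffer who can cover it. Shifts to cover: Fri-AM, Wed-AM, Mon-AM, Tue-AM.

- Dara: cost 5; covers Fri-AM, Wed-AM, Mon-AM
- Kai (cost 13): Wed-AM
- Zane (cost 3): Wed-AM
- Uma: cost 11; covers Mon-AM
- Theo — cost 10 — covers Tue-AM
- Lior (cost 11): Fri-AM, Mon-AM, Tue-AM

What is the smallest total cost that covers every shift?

14

The greedy cost-per-new-shift heuristic would pick Dara and Theo for 15, but a cheaper cover exists.
Choose Zane and Lior: together they cover Fri-AM, Wed-AM, Mon-AM, Tue-AM — every shift.
Total cost: 3 + 11 = 14.
No cover costs less than 14.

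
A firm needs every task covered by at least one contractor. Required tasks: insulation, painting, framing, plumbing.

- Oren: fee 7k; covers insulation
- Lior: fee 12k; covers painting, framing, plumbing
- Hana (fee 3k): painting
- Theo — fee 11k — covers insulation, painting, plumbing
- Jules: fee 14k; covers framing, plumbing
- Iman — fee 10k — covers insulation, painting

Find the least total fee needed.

The greedy cost-per-new-task heuristic would pick Hana, Theo, and Lior for 26, but a cheaper cover exists.
Choose Oren and Lior: together they cover insulation, painting, framing, plumbing — every task.
Total fee: 7 + 12 = 19.
No cover costs less than 19.

19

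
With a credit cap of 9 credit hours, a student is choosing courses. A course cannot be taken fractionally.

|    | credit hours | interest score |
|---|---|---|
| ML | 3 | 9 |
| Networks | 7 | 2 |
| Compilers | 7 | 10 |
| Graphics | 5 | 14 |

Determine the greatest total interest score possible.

23

Allowing fractional choices, the relaxed optimum would be about 24.4, but courses are indivisible.
Compilers: credit hours 7 ≤ 9, interest score 10.
Graphics: credit hours 5 ≤ 9, interest score 14.
ML + Graphics: credit hours 3 + 5 = 8 ≤ 9, interest score 9 + 14 = 23.
Best is ML and Graphics with total interest score 23.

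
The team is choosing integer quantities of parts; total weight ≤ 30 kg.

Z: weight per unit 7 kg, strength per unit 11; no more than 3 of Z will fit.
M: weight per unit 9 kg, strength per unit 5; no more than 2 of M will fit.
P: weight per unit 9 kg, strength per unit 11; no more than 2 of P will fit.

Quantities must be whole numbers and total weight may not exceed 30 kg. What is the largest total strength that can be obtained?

44

3×Z and 1×P: weight 30 ≤ 30, strength 3·11 + 1·11 = 44.
3×Z and 1×M: weight 30 ≤ 30, strength 3·11 + 1·5 = 38.
Best is 44.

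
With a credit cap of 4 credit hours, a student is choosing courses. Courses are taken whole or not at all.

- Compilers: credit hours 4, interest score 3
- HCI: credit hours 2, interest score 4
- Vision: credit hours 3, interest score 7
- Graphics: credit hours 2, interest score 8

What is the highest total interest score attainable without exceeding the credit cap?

12

Vision: credit hours 3 ≤ 4, interest score 7.
Graphics: credit hours 2 ≤ 4, interest score 8.
HCI + Graphics: credit hours 2 + 2 = 4 ≤ 4, interest score 4 + 8 = 12.
Best is HCI and Graphics with total interest score 12.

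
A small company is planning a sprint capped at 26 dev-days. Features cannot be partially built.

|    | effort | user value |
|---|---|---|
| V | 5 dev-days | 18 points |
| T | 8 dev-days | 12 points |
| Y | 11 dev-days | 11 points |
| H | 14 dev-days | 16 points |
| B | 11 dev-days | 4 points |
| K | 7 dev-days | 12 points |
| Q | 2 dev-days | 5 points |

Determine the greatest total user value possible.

Allowing fractional choices, the relaxed optimum would be about 51.6, but features are indivisible.
V + T + K + Q: effort 5 + 8 + 7 + 2 = 22 ≤ 26, user value 18 + 12 + 12 + 5 = 47.
V + Y + K + Q: effort 5 + 11 + 7 + 2 = 25 ≤ 26, user value 18 + 11 + 12 + 5 = 46.
V + H + K: effort 5 + 14 + 7 = 26 ≤ 26, user value 18 + 16 + 12 = 46.
Best is V, T, K, and Q with total user value 47.

47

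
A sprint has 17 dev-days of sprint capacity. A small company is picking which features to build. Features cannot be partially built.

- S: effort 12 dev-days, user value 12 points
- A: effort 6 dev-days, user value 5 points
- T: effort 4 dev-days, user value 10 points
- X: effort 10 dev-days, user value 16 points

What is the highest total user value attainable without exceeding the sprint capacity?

S + T: effort 12 + 4 = 16 ≤ 17, user value 12 + 10 = 22.
T + X: effort 4 + 10 = 14 ≤ 17, user value 10 + 16 = 26.
A + X: effort 6 + 10 = 16 ≤ 17, user value 5 + 16 = 21.
Best is T and X with total user value 26.

26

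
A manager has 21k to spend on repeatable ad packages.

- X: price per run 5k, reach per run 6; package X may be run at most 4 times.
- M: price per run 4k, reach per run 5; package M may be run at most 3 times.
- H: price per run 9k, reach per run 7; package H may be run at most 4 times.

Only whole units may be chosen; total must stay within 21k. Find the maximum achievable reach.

M has the best ratio (5/4); taking only M gives at most 3×5 = 15 (stopped by the supply cap of 3).
Mixing does better — 4×X: price 20 ≤ 21, reach 4·6 = 24.

24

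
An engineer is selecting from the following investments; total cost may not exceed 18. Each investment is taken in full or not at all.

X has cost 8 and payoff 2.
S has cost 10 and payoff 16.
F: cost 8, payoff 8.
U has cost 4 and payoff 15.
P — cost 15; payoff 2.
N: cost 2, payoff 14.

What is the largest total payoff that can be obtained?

Allowing fractional choices, the relaxed optimum would be about 47.0, but investments are indivisible.
S + U: cost 10 + 4 = 14 ≤ 18, payoff 16 + 15 = 31.
S + U + N: cost 10 + 4 + 2 = 16 ≤ 18, payoff 16 + 15 + 14 = 45.
F + U + N: cost 8 + 4 + 2 = 14 ≤ 18, payoff 8 + 15 + 14 = 37.
Best is S, U, and N with total payoff 45.

45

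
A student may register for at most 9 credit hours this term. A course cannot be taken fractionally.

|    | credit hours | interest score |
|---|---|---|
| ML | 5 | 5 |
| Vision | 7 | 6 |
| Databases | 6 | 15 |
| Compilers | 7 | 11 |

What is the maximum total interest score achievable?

15

This is an integer program with binary decision variables.
Compilers: credit hours 7 ≤ 9, interest score 11.
Vision: credit hours 7 ≤ 9, interest score 6.
Databases: credit hours 6 ≤ 9, interest score 15.
Best is Databases with total interest score 15.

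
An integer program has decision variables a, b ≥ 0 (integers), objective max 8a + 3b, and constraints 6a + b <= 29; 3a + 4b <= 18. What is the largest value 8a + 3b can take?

35

The continuous relaxation peaks at (4.67, 1) with value 40.33; rounding to a feasible lattice point costs some objective.
(a,b)=(4,1): 6·4+1·1=25≤29, 3·4+4·1=16≤18, objective 35.
(a,b)=(4,0): 6·4+1·0=24≤29, 3·4+4·0=12≤18, objective 32.
Maximum is 35 at (a,b)=(4,1).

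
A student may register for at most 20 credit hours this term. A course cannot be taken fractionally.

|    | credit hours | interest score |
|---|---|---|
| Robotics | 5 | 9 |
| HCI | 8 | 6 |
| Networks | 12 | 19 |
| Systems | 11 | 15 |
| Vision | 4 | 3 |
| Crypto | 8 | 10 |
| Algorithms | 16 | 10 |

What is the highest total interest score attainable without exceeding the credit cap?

Treat it as a binary knapsack problem.
Allowing fractional choices, the relaxed optimum would be about 32.1, but courses are indivisible.
Networks + Crypto: credit hours 12 + 8 = 20 ≤ 20, interest score 19 + 10 = 29.
Robotics + Systems + Vision: credit hours 5 + 11 + 4 = 20 ≤ 20, interest score 9 + 15 + 3 = 27.
Robotics + Networks: credit hours 5 + 12 = 17 ≤ 20, interest score 9 + 19 = 28.
Best is Networks and Crypto with total interest score 29.

29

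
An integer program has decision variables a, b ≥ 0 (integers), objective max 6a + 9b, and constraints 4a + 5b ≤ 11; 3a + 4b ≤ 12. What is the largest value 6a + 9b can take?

Relaxing integrality, the LP optimum is 19.80 at (a,b) = (0, 2.2), which is not an integer point.
(a,b)=(0,2): 4·0+5·2=10≤11, 3·0+4·2=8≤12, objective 18.
(a,b)=(1,1): 4·1+5·1=9≤11, 3·1+4·1=7≤12, objective 15.
No feasible integer point exceeds 18.

18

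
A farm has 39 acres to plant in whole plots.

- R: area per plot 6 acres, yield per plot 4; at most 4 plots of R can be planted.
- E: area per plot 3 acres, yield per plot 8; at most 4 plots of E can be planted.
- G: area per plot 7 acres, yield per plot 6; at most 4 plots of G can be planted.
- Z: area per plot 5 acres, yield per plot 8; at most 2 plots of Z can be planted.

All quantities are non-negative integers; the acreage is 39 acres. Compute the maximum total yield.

4×E, 2×G, and 2×Z: area 36 ≤ 39, yield 4·8 + 2·6 + 2·8 = 60.
4×E, 3×G, and 1×Z: area 38 ≤ 39, yield 4·8 + 3·6 + 1·8 = 58.
Best is 60.

60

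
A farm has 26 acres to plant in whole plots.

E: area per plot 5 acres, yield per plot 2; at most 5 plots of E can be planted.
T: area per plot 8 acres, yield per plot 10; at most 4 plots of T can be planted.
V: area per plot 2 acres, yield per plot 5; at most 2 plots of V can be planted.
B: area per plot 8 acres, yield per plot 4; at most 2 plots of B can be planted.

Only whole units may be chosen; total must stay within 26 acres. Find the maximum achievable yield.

V has the best ratio (5/2); taking only V gives at most 2×5 = 10 (stopped by the supply cap of 2).
Mixing does better — 3×T and 1×V: area 26 ≤ 26, yield 3·10 + 1·5 = 35.

35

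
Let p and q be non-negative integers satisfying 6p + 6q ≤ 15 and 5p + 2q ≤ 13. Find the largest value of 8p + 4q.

16

The continuous relaxation peaks at (2.5, 0) with value 20.00; rounding to a feasible lattice point costs some objective.
(p,q)=(2,0): 6·2+6·0=12≤15, 5·2+2·0=10≤13, objective 16.
(p,q)=(1,1): 6·1+6·1=12≤15, 5·1+2·1=7≤13, objective 12.
Maximum is 16 at (p,q)=(2,0).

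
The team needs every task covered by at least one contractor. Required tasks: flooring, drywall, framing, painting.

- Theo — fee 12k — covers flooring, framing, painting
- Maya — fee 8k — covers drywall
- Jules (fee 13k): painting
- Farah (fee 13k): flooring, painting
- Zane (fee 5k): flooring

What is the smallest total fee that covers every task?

Choose Theo and Maya: together they cover flooring, drywall, framing, painting — every task.
Total fee: 12 + 8 = 20.

20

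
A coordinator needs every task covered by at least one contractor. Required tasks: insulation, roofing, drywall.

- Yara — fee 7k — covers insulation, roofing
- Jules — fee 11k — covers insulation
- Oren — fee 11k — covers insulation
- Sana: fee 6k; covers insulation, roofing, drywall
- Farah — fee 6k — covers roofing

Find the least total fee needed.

Sana alone covers insulation, roofing, drywall — every task.
Total fee: 6.

6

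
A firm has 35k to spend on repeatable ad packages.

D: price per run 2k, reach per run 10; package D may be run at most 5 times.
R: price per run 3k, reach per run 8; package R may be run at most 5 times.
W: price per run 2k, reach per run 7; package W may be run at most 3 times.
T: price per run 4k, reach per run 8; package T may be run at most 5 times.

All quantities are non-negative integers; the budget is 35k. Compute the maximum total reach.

119

D has the best ratio (10/2); taking only D gives at most 5×10 = 50 (stopped by the supply cap of 5).
Mixing does better — 5×D, 5×R, 3×W, and 1×T: price 35 ≤ 35, reach 5·10 + 5·8 + 3·7 + 1·8 = 119.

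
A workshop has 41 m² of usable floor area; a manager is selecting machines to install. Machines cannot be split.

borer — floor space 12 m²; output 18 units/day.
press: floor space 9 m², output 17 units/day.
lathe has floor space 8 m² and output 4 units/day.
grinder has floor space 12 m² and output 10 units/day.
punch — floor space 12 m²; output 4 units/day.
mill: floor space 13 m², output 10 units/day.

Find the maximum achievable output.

Allowing fractional choices, the relaxed optimum would be about 51.2, but machines are indivisible.
borer + press + lathe + grinder: floor space 12 + 9 + 8 + 12 = 41 ≤ 41, output 18 + 17 + 4 + 10 = 49.
borer + press + grinder: floor space 12 + 9 + 12 = 33 ≤ 41, output 18 + 17 + 10 = 45.
borer + press + mill: floor space 12 + 9 + 13 = 34 ≤ 41, output 18 + 17 + 10 = 45.
Best is borer, press, lathe, and grinder with total output 49.

49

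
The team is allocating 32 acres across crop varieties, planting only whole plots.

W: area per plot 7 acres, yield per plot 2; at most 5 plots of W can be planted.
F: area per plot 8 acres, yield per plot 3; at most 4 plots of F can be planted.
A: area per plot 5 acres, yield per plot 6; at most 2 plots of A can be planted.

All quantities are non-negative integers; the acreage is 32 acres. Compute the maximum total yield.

Take 2×W, 1×F, and 2×A: area 32 ≤ 32, yield 2·2 + 1·3 + 2·6 = 19.
A has the best ratio (6/5) and is taken to its limit of 2; remaining capacity is filled optimally with the others.

19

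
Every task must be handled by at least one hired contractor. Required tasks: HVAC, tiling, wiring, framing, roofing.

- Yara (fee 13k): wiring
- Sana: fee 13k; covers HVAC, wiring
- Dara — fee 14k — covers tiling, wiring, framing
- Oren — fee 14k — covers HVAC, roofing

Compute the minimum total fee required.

28

Choose Dara and Oren: together they cover HVAC, tiling, wiring, framing, roofing — every task.
Total fee: 14 + 14 = 28.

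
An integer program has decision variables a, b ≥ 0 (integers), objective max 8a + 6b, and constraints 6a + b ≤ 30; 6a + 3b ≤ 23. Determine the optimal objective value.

Relaxing integrality, the LP optimum is 46.00 at (a,b) = (0, 7.67), which is not an integer point.
(a,b)=(0,7): 6·0+1·7=7≤30, 6·0+3·7=21≤23, objective 42.
(a,b)=(0,6): 6·0+1·6=6≤30, 6·0+3·6=18≤23, objective 36.
The best lattice point is (0,7), giving 42.

42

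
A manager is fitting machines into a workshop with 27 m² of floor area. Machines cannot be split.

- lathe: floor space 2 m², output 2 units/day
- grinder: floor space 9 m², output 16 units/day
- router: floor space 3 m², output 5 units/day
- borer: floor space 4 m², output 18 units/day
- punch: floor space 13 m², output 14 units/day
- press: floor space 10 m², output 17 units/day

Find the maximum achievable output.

56

Treat it as a binary knapsack problem.
Allowing fractional choices, the relaxed optimum would be about 57.1, but machines are indivisible.
lathe + grinder + borer + press: floor space 2 + 9 + 4 + 10 = 25 ≤ 27, output 2 + 16 + 18 + 17 = 53.
grinder + borer + press: floor space 9 + 4 + 10 = 23 ≤ 27, output 16 + 18 + 17 = 51.
grinder + router + borer + press: floor space 9 + 3 + 4 + 10 = 26 ≤ 27, output 16 + 5 + 18 + 17 = 56.
Best is grinder, router, borer, and press with total output 56.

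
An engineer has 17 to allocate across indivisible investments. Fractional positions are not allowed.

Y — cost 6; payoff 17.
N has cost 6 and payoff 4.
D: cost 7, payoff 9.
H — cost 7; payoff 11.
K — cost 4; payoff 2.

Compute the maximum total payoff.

30

Treat it as a binary knapsack problem.
Take Y, H, and K: cost 6 + 7 + 4 = 17 ≤ 17, payoff 17 + 11 + 2 = 30.
No other feasible combination does better.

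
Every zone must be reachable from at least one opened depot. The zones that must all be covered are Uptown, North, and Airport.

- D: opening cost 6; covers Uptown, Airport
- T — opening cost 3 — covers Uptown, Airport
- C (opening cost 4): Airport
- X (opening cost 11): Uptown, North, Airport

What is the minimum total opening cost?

11

The greedy cost-per-new-zone heuristic would pick T and X for 14, but a cheaper cover exists.
X alone covers Uptown, North, Airport — every zone.
Total opening cost: 11.
No cover costs less than 11.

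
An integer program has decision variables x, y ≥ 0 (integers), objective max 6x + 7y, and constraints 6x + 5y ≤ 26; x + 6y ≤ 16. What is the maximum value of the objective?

(x,y)=(2,2): 6·2+5·2=22≤26, 1·2+6·2=14≤16, objective 26.
(x,y)=(3,1): 6·3+5·1=23≤26, 1·3+6·1=9≤16, objective 25.
(x,y)=(1,2): 6·1+5·2=16≤26, 1·1+6·2=13≤16, objective 20.
(x,y)=(2,1): 6·2+5·1=17≤26, 1·2+6·1=8≤16, objective 19.
The best lattice point is (2,2), giving 26.

26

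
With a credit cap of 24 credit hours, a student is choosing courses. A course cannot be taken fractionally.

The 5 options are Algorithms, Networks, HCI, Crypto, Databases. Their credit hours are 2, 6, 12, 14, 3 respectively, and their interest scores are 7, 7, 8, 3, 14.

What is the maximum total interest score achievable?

Treat it as a binary knapsack problem.
Take Algorithms, Networks, HCI, and Databases: credit hours 2 + 6 + 12 + 3 = 23 ≤ 24, interest score 7 + 7 + 8 + 14 = 36.
No other feasible combination does better.

36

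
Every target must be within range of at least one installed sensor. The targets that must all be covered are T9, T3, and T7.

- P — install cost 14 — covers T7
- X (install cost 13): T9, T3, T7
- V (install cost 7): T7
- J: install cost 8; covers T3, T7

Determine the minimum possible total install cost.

13

The greedy cost-per-new-target heuristic would pick J and X for 21, but a cheaper cover exists.
X alone covers T9, T3, T7 — every target.
Total install cost: 13.
No cover costs less than 13.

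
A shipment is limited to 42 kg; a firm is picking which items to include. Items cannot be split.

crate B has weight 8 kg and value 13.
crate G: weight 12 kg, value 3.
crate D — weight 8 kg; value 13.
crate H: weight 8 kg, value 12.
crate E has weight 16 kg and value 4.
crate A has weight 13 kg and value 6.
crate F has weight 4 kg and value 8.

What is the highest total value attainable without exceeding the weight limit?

52

Allowing fractional choices, the relaxed optimum would be about 52.2, but items are indivisible.
crate B + crate D + crate H + crate A + crate F: weight 8 + 8 + 8 + 13 + 4 = 41 ≤ 42, value 13 + 13 + 12 + 6 + 8 = 52.
crate B + crate G + crate D + crate H + crate F: weight 8 + 12 + 8 + 8 + 4 = 40 ≤ 42, value 13 + 3 + 13 + 12 + 8 = 49.
Best is crate B, crate D, crate H, crate A, and crate F with total value 52.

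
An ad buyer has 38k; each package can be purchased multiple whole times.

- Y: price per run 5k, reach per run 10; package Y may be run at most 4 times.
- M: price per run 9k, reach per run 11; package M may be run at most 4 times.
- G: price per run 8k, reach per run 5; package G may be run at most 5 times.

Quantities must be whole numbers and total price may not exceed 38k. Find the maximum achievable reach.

4×Y and 2×M: price 38 ≤ 38, reach 4·10 + 2·11 = 62.
4×Y, 1×M, and 1×G: price 37 ≤ 38, reach 4·10 + 1·11 + 1·5 = 56.
Best is 62.

62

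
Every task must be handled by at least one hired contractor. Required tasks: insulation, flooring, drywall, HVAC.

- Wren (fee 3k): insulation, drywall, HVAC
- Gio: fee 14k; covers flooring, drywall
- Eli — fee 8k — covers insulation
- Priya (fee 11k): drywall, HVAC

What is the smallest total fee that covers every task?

Choose Wren and Gio: together they cover insulation, flooring, drywall, HVAC — every task.
Total fee: 3 + 14 = 17.

17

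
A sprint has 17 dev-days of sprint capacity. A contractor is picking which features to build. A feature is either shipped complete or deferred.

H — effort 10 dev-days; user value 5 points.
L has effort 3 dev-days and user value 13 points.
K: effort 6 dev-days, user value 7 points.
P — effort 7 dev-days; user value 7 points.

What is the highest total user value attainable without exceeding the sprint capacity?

Allowing fractional choices, the relaxed optimum would be about 27.5, but features are indivisible.
L + K: effort 3 + 6 = 9 ≤ 17, user value 13 + 7 = 20.
L + K + P: effort 3 + 6 + 7 = 16 ≤ 17, user value 13 + 7 + 7 = 27.
L + P: effort 3 + 7 = 10 ≤ 17, user value 13 + 7 = 20.
Best is L, K, and P with total user value 27.

27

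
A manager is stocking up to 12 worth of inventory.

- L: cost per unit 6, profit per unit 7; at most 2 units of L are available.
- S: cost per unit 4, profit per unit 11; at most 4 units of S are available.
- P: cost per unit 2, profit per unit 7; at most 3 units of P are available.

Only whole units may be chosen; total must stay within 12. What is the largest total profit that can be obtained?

P has the best ratio (7/2); taking only P gives at most 3×7 = 21 (stopped by the supply cap of 3).
Mixing does better — 2×S and 2×P: cost 12 ≤ 12, profit 2·11 + 2·7 = 36.

36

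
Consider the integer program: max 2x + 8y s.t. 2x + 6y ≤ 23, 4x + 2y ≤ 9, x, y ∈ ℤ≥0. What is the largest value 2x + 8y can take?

(x,y)=(0,3) is feasible, giving 24.
(x,y)=(1,2) is feasible, giving 18.
(x,y)=(0,2) is feasible, giving 16.
Maximum is 24 at (x,y)=(0,3).

24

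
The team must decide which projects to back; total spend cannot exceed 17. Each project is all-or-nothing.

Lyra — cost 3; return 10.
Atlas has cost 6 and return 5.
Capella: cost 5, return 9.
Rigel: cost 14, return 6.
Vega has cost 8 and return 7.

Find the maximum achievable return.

26

Allowing fractional choices, the relaxed optimum would be about 26.8, but projects are indivisible.
Lyra + Capella + Vega: cost 3 + 5 + 8 = 16 ≤ 17, return 10 + 9 + 7 = 26.
Lyra + Atlas + Capella: cost 3 + 6 + 5 = 14 ≤ 17, return 10 + 5 + 9 = 24.
Lyra + Atlas + Vega: cost 3 + 6 + 8 = 17 ≤ 17, return 10 + 5 + 7 = 22.
Best is Lyra, Capella, and Vega with total return 26.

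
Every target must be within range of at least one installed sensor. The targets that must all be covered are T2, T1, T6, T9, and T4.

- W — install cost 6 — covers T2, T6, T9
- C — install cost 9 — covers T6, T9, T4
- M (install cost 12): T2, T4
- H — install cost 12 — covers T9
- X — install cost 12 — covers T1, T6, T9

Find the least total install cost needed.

24

Choose M and X: together they cover T2, T1, T6, T9, T4 — every target.
Total install cost: 12 + 12 = 24.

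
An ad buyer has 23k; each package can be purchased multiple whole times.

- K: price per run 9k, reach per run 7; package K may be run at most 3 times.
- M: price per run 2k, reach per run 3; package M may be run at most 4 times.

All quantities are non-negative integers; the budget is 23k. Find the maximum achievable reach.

20

This is a bounded integer knapsack.
Take 2×K and 2×M: price 22 ≤ 23, reach 2·7 + 2·3 = 20.
No other integer combination yields more.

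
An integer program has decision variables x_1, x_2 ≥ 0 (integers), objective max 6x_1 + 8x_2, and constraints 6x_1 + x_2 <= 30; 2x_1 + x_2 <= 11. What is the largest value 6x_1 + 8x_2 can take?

(x_1,x_2)=(0,11): 6·0+1·11=11≤30, 2·0+1·11=11≤11, objective 88.
(x_1,x_2)=(0,10): 6·0+1·10=10≤30, 2·0+1·10=10≤11, objective 80.
No feasible integer point exceeds 88.

88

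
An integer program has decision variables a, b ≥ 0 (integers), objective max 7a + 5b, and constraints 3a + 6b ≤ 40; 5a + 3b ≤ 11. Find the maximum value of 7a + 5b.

17

The continuous relaxation peaks at (0, 3.67) with value 18.33; rounding to a feasible lattice point costs some objective.
(a,b)=(1,2): 3·1+6·2=15≤40, 5·1+3·2=11≤11, objective 17.
(a,b)=(0,3): 3·0+6·3=18≤40, 5·0+3·3=9≤11, objective 15.
(a,b)=(1,1): 3·1+6·1=9≤40, 5·1+3·1=8≤11, objective 12.
The best lattice point is (1,2), giving 17.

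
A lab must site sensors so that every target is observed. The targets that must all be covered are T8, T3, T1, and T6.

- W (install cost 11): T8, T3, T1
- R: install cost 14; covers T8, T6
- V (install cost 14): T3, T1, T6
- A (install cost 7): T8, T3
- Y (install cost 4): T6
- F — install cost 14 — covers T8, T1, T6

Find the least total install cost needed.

This is a weighted set-cover instance.
The greedy cost-per-new-target heuristic would pick A, Y, and W for 22, but a cheaper cover exists.
Choose W and Y: together they cover T8, T3, T1, T6 — every target.
Total install cost: 11 + 4 = 15.
No cover costs less than 15.

15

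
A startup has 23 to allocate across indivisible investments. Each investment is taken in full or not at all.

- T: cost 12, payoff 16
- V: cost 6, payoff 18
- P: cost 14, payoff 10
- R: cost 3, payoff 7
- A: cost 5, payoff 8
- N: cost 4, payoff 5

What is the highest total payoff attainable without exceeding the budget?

Allowing fractional choices, the relaxed optimum would be about 45.0, but investments are indivisible.
T + V + A: cost 12 + 6 + 5 = 23 ≤ 23, payoff 16 + 18 + 8 = 42.
T + V + R: cost 12 + 6 + 3 = 21 ≤ 23, payoff 16 + 18 + 7 = 41.
T + V + N: cost 12 + 6 + 4 = 22 ≤ 23, payoff 16 + 18 + 5 = 39.
Best is T, V, and A with total payoff 42.

42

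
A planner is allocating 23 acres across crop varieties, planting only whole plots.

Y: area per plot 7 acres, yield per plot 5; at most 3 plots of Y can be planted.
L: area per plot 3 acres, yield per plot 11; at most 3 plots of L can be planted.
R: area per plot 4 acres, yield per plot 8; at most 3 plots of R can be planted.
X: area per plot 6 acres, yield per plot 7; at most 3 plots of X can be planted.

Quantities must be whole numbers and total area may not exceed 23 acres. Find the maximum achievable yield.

L has the best ratio (11/3); taking only L gives at most 3×11 = 33 (stopped by the supply cap of 3).
Mixing does better — 3×L and 3×R: area 21 ≤ 23, yield 3·11 + 3·8 = 57.

57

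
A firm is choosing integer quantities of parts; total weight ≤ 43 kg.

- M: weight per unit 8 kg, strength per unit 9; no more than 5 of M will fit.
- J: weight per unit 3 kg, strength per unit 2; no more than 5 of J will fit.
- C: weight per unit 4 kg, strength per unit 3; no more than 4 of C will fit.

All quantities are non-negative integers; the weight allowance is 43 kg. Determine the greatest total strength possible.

47

5×M and 1×J: weight 43 ≤ 43, strength 5·9 + 1·2 = 47.
5×M: weight 40 ≤ 43, strength 5·9 = 45.
Best is 47.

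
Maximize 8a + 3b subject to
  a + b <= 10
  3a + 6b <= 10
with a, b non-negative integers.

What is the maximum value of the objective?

(a,b)=(3,0): 1·3+1·0=3≤10, 3·3+6·0=9≤10, objective 24.
(a,b)=(2,0): 1·2+1·0=2≤10, 3·2+6·0=6≤10, objective 16.
Maximum is 24 at (a,b)=(3,0).

24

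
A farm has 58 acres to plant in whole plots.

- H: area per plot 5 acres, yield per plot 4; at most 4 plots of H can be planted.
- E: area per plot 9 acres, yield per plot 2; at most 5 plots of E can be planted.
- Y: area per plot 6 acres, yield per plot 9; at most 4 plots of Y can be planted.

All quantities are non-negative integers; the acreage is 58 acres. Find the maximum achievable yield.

4×H, 1×E, and 4×Y: area 53 ≤ 58, yield 4·4 + 1·2 + 4·9 = 54.
3×H, 2×E, and 4×Y: area 57 ≤ 58, yield 3·4 + 2·2 + 4·9 = 52.
Best is 54.

54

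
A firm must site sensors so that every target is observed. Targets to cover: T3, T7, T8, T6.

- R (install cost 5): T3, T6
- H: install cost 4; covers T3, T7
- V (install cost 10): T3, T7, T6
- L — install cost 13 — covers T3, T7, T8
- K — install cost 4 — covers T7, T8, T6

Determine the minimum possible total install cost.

This is an integer covering problem.
Choose H and K: together they cover T3, T7, T8, T6 — every target.
Total install cost: 4 + 4 = 8.
No cover costs less than 8.

8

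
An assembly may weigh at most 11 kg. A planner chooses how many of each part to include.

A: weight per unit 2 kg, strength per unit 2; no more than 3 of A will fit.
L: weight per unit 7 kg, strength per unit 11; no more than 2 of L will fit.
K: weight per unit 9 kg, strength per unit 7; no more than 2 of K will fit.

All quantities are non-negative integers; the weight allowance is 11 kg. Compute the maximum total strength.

Take 2×A and 1×L: weight 11 ≤ 11, strength 2·2 + 1·11 = 15.
No other integer combination yields more.

15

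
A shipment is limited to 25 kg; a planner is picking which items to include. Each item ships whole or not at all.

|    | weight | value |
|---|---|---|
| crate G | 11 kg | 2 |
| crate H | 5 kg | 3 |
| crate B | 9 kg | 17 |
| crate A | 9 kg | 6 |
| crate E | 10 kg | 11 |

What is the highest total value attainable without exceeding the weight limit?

Treat it as a binary knapsack problem.
Allowing fractional choices, the relaxed optimum would be about 32.0, but items are indivisible.
crate H + crate B + crate A: weight 5 + 9 + 9 = 23 ≤ 25, value 3 + 17 + 6 = 26.
crate B + crate E: weight 9 + 10 = 19 ≤ 25, value 17 + 11 = 28.
crate H + crate B + crate E: weight 5 + 9 + 10 = 24 ≤ 25, value 3 + 17 + 11 = 31.
Best is crate H, crate B, and crate E with total value 31.

31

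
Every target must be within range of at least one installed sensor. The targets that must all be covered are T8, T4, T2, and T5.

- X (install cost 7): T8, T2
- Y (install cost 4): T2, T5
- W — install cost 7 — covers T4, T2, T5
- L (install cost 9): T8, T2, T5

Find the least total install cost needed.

Choose X and W: together they cover T8, T4, T2, T5 — every target.
Total install cost: 7 + 7 = 14.

14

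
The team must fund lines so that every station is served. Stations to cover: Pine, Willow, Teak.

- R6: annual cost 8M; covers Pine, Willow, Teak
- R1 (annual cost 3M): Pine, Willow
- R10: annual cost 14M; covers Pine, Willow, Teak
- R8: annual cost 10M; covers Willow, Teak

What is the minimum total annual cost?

8

This is a weighted set-cover instance.
The greedy cost-per-new-station heuristic would pick R1 and R6 for 11, but a cheaper cover exists.
R6 alone covers Pine, Willow, Teak — every station.
Total annual cost: 8.
No cover costs less than 8.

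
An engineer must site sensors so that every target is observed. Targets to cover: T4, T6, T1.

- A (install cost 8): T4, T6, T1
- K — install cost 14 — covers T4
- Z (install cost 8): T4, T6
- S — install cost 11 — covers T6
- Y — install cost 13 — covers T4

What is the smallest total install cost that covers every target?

A alone covers T4, T6, T1 — every target.
Total install cost: 8.
No cover costs less than 8.

8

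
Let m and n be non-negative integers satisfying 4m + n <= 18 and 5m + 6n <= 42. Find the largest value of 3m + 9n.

(m,n)=(0,7): 4·0+1·7=7≤18, 5·0+6·7=42≤42, objective 63.
(m,n)=(1,6): 4·1+1·6=10≤18, 5·1+6·6=41≤42, objective 57.
(m,n)=(0,6): 4·0+1·6=6≤18, 5·0+6·6=36≤42, objective 54.
The best lattice point is (0,7), giving 63.

63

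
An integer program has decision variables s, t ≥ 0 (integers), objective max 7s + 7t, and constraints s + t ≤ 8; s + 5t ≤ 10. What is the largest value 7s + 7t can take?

56

(s,t)=(8,0): 1·8+1·0=8≤8, 1·8+5·0=8≤10, objective 56.
(s,t)=(7,0): 1·7+1·0=7≤8, 1·7+5·0=7≤10, objective 49.
Maximum is 56 at (s,t)=(8,0).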